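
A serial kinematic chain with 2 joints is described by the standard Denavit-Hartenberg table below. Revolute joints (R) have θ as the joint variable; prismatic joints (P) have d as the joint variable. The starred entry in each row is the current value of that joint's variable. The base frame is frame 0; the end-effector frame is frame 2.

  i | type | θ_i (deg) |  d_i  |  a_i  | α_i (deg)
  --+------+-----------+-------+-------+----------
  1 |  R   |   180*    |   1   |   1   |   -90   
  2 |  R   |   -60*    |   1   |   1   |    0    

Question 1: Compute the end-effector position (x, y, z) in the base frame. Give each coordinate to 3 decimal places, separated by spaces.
-1.500 -1.000 1.866

after link 1: o_1 = (-1.0000, 0.0000, 1.0000)
after link 2: o_2 = (-1.5000, -1.0000, 1.8660)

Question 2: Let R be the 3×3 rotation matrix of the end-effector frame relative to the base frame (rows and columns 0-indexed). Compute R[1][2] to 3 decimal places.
-1.000

End-effector z-axis (col 2 of R) = (-0.0000,-1.0000,0.0000)
R[1][2] = -1.0000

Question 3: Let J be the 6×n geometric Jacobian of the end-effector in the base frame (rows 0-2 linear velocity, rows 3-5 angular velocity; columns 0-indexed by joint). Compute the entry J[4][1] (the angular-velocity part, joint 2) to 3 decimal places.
-1.000

axis z_1 = (-0.0000,-1.0000,0.0000); lever o_n−o_1 = (-0.5000,-1.0000,0.8660)
cross product → J_v[:, 1] = (-0.8660,0.0000,-0.5000)
J_ω[:, 1] = z_1
entry J[4][1] = -1.0000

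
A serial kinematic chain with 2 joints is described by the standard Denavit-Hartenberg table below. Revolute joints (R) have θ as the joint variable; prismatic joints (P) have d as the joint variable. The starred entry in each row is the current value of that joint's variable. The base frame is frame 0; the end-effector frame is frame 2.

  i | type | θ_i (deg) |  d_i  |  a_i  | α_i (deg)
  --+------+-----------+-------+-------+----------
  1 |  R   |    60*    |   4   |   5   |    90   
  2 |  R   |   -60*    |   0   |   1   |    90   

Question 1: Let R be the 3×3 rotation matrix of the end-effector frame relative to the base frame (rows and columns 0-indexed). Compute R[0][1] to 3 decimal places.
End-effector y-axis (col 1 of R) = (0.8660,-0.5000,0.0000)
R[0][1] = 0.8660

0.866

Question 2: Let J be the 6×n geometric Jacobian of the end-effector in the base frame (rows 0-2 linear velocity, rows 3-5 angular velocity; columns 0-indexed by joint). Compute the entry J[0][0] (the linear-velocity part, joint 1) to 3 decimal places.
-4.763

axis z_0 = ẑ; lever o_n−o_0 = (2.7500,4.7631,3.1340)
cross product → J_v[:, 0] = (-4.7631,2.7500,0.0000)
J_ω[:, 0] = z_0
entry J[0][0] = -4.7631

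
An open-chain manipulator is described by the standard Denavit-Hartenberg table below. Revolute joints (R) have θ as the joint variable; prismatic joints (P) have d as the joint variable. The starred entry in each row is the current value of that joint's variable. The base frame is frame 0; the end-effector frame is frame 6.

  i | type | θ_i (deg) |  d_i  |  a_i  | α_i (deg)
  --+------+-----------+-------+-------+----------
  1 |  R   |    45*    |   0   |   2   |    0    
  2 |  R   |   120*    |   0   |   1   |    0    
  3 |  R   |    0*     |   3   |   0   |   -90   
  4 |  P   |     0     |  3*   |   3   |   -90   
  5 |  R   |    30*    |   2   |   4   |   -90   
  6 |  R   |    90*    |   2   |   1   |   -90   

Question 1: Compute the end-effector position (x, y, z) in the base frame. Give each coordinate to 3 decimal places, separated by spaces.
-4.640 3.794 2.000

after link 1: o_1 = (1.4142, 1.4142, 0.0000)
after link 2: o_2 = (0.4483, 1.6730, 0.0000)
after link 3: o_3 = (0.4483, 1.6730, 3.0000)
after link 4: o_4 = (-3.2259, -0.4483, 3.0000)
after link 5: o_5 = (-6.0544, 2.3801, 1.0000)
after link 6: o_6 = (-4.6402, 3.7944, 2.0000)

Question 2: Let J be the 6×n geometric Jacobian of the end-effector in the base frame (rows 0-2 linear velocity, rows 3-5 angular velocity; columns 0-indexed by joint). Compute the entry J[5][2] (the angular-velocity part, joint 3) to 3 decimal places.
1.000

axis z_2 = (0.0000,0.0000,1.0000); lever o_n−o_2 = (-5.0884,2.1213,2.0000)
cross product → J_v[:, 2] = (-2.1213,-5.0884,0.0000)
J_ω[:, 2] = z_2
entry J[5][2] = 1.0000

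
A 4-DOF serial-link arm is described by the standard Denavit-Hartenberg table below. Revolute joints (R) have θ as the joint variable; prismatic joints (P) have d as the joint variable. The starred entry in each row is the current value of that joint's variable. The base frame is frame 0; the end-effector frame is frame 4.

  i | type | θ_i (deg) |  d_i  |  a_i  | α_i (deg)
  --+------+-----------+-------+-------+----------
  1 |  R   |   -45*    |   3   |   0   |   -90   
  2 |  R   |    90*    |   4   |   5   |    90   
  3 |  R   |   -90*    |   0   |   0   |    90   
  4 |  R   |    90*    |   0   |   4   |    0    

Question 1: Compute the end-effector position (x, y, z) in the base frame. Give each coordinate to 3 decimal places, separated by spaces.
after link 1: o_1 = (0.0000, 0.0000, 3.0000)
after link 2: o_2 = (2.8284, 2.8284, -2.0000)
after link 3: o_3 = (2.8284, 2.8284, -2.0000)
after link 4: o_4 = (5.6569, 0.0000, -2.0000)

5.657 0.000 -2.000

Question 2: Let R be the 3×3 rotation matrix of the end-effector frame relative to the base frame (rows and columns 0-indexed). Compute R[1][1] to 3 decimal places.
End-effector y-axis (col 1 of R) = (0.7071,0.7071,0.0000)
R[1][1] = 0.7071

0.707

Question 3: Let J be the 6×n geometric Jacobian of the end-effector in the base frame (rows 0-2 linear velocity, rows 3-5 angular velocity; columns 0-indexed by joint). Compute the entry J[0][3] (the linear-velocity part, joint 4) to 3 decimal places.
axis z_3 = (-0.0000,-0.0000,1.0000); lever o_n−o_3 = (2.8284,-2.8284,0.0000)
cross product → J_v[:, 3] = (2.8284,2.8284,0.0000)
J_ω[:, 3] = z_3
entry J[0][3] = 2.8284

2.828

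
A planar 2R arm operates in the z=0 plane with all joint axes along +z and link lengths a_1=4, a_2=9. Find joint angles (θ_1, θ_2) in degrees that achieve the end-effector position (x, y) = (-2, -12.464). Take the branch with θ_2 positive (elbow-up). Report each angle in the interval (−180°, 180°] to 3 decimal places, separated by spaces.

-120.003 30.004

cos θ_2 = (159.3513−4²−9²)/(2·4·9) = 0.8660; θ_2 = 30.0040° (elbow-up)
β = atan2(-12.4640,-2.0000) = -99.1161°; ψ = atan2(4.5005,11.7939) = 20.8868°
θ_1 = β − ψ = -120.0029°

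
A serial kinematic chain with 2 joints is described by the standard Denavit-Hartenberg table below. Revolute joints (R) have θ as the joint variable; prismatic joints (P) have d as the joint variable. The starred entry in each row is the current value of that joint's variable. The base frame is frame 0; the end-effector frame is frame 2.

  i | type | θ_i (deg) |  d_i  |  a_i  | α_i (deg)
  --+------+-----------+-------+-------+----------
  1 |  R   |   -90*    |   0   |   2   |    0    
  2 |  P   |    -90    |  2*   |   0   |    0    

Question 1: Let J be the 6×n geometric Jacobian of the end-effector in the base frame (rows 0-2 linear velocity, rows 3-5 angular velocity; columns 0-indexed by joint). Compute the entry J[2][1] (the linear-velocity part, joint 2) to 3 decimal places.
prismatic axis z_1 = (0.0000,0.0000,1.0000)
J_v[:, 1] = z_1; J_ω[:, 1] = (0,0,0)
entry J[2][1] = 1.0000

1.000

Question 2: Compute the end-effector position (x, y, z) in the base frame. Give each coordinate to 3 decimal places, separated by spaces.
after link 1: o_1 = (0.0000, -2.0000, 0.0000)
after link 2: o_2 = (0.0000, -2.0000, 2.0000)

0.000 -2.000 2.000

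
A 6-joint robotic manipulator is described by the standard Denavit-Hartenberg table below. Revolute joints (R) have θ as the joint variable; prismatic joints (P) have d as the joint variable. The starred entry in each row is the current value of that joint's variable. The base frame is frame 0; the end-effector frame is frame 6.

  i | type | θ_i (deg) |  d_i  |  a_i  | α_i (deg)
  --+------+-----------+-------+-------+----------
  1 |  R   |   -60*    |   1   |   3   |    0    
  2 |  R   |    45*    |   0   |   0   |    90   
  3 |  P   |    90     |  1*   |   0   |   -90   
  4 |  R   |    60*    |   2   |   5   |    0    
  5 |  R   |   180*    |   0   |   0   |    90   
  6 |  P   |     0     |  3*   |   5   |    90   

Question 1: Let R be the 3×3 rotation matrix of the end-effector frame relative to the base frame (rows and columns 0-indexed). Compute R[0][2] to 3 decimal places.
0.966

End-effector z-axis (col 2 of R) = (0.9659,-0.2588,-0.0000)
R[0][2] = 0.9659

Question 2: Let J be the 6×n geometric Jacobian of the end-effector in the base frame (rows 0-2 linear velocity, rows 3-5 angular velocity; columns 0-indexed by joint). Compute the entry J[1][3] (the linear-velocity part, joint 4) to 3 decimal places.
-2.510

axis z_3 = (-0.9659,0.2588,0.0000); lever o_n−o_3 = (-1.5436,1.9665,-2.5981)
cross product → J_v[:, 3] = (-0.6724,-2.5095,-1.5000)
J_ω[:, 3] = z_3
entry J[1][3] = -2.5095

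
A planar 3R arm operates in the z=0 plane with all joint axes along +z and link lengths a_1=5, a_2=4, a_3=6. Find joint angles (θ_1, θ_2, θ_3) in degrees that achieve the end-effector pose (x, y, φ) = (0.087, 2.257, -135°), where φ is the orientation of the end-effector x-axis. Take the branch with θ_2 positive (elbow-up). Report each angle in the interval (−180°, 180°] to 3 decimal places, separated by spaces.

29.995 60.015 134.990

wrist centre = target − a_3·(cos φ, sin φ) = (4.3296, 6.4996)
cos θ_2 = (60.9911−5²−4²)/(2·5·4) = 0.4998; θ_2 = 60.0147° (elbow-up)
β = atan2(6.4996,4.3296) = 56.3310°; ψ = atan2(3.4646,6.9991) = 26.3358°
θ_1 = β − ψ = 29.9952°
θ_3 = φ − θ_1 − θ_2 = 134.9901° (wrapped to (-180°,180°])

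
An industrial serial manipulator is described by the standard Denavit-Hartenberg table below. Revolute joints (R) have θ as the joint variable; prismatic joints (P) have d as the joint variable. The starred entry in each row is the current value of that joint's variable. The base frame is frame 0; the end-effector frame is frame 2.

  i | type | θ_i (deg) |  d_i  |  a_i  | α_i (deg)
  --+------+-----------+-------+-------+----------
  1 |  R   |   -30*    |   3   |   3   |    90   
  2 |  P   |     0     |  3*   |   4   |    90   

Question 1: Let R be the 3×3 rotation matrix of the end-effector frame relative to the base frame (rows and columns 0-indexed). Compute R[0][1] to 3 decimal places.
-0.500

End-effector y-axis (col 1 of R) = (-0.5000,-0.8660,0.0000)
R[0][1] = -0.5000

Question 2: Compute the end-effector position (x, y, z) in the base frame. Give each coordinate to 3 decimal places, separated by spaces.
after link 1: o_1 = (2.5981, -1.5000, 3.0000)
after link 2: o_2 = (4.5622, -6.0981, 3.0000)

4.562 -6.098 3.000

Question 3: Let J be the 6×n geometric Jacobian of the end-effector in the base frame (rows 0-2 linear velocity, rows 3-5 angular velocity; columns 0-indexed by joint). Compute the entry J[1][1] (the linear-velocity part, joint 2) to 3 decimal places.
-0.866

prismatic axis z_1 = (-0.5000,-0.8660,0.0000)
J_v[:, 1] = z_1; J_ω[:, 1] = (0,0,0)
entry J[1][1] = -0.8660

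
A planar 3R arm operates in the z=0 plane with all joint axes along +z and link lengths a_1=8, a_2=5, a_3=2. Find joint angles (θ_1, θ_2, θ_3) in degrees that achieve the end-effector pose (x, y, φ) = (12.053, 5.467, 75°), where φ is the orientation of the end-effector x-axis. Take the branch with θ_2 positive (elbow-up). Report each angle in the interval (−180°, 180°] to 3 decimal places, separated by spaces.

wrist centre = target − a_3·(cos φ, sin φ) = (11.5354, 3.5351)
cos θ_2 = (145.5618−8²−5²)/(2·8·5) = 0.7070; θ_2 = 45.0068° (elbow-up)
β = atan2(3.5351,11.5354) = 17.0383°; ψ = atan2(3.5360,11.5351) = 17.0423°
θ_1 = β − ψ = -0.0040°
θ_3 = φ − θ_1 − θ_2 = 29.9972° (wrapped to (-180°,180°])

-0.004 45.007 29.997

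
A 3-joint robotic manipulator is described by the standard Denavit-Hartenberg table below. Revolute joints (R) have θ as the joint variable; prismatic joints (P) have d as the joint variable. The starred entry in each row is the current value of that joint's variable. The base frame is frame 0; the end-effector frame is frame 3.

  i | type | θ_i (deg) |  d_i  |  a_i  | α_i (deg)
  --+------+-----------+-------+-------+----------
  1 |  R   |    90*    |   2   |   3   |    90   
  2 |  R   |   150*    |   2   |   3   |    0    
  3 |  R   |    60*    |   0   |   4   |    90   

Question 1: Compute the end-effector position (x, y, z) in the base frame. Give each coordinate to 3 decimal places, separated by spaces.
2.000 -3.062 1.500

after link 1: o_1 = (0.0000, 3.0000, 2.0000)
after link 2: o_2 = (2.0000, 0.4019, 3.5000)
after link 3: o_3 = (2.0000, -3.0622, 1.5000)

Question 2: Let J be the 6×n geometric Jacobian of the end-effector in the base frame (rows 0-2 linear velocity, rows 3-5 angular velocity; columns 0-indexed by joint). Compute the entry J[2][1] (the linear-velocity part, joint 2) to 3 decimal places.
axis z_1 = (1.0000,-0.0000,0.0000); lever o_n−o_1 = (2.0000,-6.0622,-0.5000)
cross product → J_v[:, 1] = (0.0000,0.5000,-6.0622)
J_ω[:, 1] = z_1
entry J[2][1] = -6.0622

-6.062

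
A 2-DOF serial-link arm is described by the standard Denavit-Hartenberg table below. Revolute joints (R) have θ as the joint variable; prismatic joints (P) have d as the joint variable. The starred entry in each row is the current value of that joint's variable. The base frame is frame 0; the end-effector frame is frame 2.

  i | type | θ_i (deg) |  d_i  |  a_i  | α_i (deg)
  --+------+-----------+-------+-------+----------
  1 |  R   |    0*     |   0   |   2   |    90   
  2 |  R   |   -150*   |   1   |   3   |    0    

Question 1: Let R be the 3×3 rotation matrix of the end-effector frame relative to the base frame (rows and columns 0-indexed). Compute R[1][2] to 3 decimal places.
-1.000

End-effector z-axis (col 2 of R) = (0.0000,-1.0000,0.0000)
R[1][2] = -1.0000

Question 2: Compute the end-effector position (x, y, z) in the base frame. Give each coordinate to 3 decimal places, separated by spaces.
after link 1: o_1 = (2.0000, 0.0000, 0.0000)
after link 2: o_2 = (-0.5981, -1.0000, -1.5000)

-0.598 -1.000 -1.500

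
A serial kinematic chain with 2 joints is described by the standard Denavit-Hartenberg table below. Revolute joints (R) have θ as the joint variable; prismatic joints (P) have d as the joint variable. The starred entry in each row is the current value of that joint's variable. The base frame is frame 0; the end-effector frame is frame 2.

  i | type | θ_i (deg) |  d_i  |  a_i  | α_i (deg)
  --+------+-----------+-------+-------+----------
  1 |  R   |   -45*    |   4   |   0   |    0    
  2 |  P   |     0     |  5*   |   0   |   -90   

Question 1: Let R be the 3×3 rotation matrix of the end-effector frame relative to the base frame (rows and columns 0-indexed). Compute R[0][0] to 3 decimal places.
0.707

End-effector x-axis (col 0 of R) = (0.7071,-0.7071,0.0000)
R[0][0] = 0.7071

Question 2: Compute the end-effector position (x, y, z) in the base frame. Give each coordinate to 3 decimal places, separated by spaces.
after link 1: o_1 = (0.0000, 0.0000, 4.0000)
after link 2: o_2 = (0.0000, 0.0000, 9.0000)

0.000 0.000 9.000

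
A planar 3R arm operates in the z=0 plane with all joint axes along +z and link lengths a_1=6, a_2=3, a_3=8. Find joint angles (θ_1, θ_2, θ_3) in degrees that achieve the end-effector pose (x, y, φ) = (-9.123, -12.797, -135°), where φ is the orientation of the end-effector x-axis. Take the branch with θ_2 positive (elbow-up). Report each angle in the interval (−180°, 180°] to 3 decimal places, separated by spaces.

wrist centre = target − a_3·(cos φ, sin φ) = (-3.4661, -7.1401)
cos θ_2 = (62.9958−6²−3²)/(2·6·3) = 0.4999; θ_2 = 60.0076° (elbow-up)
β = atan2(-7.1401,-3.4661) = -115.8940°; ψ = atan2(2.5983,7.4997) = 19.1088°
θ_1 = β − ψ = -135.0028°
θ_3 = φ − θ_1 − θ_2 = -60.0048° (wrapped to (-180°,180°])

-135.003 60.008 -60.005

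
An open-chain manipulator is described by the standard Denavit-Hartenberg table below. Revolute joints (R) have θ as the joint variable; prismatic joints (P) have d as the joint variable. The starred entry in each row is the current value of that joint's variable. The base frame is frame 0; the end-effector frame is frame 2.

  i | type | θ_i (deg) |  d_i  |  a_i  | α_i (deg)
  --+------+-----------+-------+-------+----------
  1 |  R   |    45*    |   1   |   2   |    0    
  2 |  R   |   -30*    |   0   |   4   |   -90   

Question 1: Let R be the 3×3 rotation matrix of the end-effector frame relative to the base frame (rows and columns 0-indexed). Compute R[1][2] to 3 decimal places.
0.966

End-effector z-axis (col 2 of R) = (-0.2588,0.9659,0.0000)
R[1][2] = 0.9659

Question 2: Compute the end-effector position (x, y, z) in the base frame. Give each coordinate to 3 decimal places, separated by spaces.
5.278 2.449 1.000

after link 1: o_1 = (1.4142, 1.4142, 1.0000)
after link 2: o_2 = (5.2779, 2.4495, 1.0000)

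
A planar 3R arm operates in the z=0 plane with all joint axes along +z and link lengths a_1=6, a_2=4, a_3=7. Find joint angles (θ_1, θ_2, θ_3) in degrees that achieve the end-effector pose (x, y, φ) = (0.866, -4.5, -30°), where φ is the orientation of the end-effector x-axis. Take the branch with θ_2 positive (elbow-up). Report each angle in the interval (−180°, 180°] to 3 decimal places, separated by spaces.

wrist centre = target − a_3·(cos φ, sin φ) = (-5.1962, -1.0000)
cos θ_2 = (28.0003−6²−4²)/(2·6·4) = -0.5000; θ_2 = 119.9996° (elbow-up)
β = atan2(-1.0000,-5.1962) = -169.1067°; ψ = atan2(3.4641,4.0000) = 40.8933°
θ_1 = β − ψ = -210.0000°
θ_3 = φ − θ_1 − θ_2 = 60.0004° (wrapped to (-180°,180°])

150.000 120.000 60.000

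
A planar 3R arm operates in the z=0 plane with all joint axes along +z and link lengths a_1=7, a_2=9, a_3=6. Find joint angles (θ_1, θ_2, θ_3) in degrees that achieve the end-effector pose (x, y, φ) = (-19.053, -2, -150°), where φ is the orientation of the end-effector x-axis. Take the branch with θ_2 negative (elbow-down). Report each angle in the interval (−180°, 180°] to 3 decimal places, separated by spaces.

-150.004 -59.994 59.997

wrist centre = target − a_3·(cos φ, sin φ) = (-13.8568, 1.0000)
cos θ_2 = (193.0122−7²−9²)/(2·7·9) = 0.5001; θ_2 = -59.9936° (elbow-down)
β = atan2(1.0000,-13.8568) = 175.8723°; ψ = atan2(-7.7937,11.5009) = -34.1241°
θ_1 = β − ψ = 209.9964°
θ_3 = φ − θ_1 − θ_2 = 59.9972° (wrapped to (-180°,180°])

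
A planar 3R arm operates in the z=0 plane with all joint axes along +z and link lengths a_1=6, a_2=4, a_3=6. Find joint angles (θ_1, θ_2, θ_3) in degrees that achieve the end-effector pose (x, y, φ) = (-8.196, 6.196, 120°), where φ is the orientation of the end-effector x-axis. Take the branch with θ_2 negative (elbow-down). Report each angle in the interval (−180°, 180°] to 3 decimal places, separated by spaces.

wrist centre = target − a_3·(cos φ, sin φ) = (-5.1960, 0.9998)
cos θ_2 = (27.9981−6²−4²)/(2·6·4) = -0.5000; θ_2 = -120.0026° (elbow-down)
β = atan2(0.9998,-5.1960) = 169.1079°; ψ = atan2(-3.4640,3.9998) = -40.8938°
θ_1 = β − ψ = 210.0017°
θ_3 = φ − θ_1 − θ_2 = 30.0009° (wrapped to (-180°,180°])

-149.998 -120.003 30.001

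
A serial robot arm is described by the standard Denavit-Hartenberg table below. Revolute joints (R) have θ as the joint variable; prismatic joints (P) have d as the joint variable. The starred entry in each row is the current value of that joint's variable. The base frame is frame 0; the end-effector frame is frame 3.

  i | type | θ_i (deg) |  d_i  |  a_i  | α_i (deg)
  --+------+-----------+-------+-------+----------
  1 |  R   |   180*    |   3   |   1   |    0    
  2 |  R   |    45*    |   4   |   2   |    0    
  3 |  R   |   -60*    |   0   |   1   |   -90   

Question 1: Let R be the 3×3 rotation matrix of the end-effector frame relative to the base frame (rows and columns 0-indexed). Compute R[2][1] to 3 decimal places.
-1.000

End-effector y-axis (col 1 of R) = (-0.0000,-0.0000,-1.0000)
R[2][1] = -1.0000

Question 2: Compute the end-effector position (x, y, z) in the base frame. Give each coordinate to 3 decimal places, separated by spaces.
after link 1: o_1 = (-1.0000, 0.0000, 3.0000)
after link 2: o_2 = (-2.4142, -1.4142, 7.0000)
after link 3: o_3 = (-3.3801, -1.1554, 7.0000)

-3.380 -1.155 7.000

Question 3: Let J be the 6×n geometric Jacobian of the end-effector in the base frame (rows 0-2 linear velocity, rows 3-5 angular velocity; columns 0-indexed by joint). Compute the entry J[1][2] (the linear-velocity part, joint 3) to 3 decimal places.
-0.966

axis z_2 = (0.0000,0.0000,1.0000); lever o_n−o_2 = (-0.9659,0.2588,0.0000)
cross product → J_v[:, 2] = (-0.2588,-0.9659,0.0000)
J_ω[:, 2] = z_2
entry J[1][2] = -0.9659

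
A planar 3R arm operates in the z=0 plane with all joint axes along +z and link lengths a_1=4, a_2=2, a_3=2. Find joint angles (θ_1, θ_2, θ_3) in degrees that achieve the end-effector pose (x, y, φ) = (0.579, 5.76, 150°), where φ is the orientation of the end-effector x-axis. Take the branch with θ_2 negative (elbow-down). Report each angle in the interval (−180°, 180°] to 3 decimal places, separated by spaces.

83.211 -60.006 126.795

wrist centre = target − a_3·(cos φ, sin φ) = (2.3111, 4.7600)
cos θ_2 = (27.9986−4²−2²)/(2·4·2) = 0.4999; θ_2 = -60.0060° (elbow-down)
β = atan2(4.7600,2.3111) = 64.1027°; ψ = atan2(-1.7322,4.9998) = -19.1083°
θ_1 = β − ψ = 83.2110°
θ_3 = φ − θ_1 − θ_2 = 126.7949° (wrapped to (-180°,180°])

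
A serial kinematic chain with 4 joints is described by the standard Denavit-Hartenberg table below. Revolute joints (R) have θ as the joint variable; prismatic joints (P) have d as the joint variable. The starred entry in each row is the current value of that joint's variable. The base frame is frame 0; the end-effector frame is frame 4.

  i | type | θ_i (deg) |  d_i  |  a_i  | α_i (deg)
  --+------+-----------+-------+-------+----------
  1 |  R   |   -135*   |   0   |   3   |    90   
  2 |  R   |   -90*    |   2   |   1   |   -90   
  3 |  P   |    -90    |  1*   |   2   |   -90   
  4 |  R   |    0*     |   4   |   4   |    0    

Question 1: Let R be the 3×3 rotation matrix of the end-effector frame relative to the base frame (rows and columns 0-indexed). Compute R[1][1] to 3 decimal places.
End-effector y-axis (col 1 of R) = (0.7071,0.7071,-0.0000)
R[1][1] = 0.7071

0.707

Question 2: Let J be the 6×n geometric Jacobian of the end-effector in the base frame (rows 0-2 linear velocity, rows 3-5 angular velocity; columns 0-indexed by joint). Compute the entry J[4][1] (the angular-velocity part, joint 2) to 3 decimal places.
axis z_1 = (-0.7071,0.7071,0.0000); lever o_n−o_1 = (-6.3640,4.9497,-5.0000)
cross product → J_v[:, 1] = (-3.5355,-3.5355,1.0000)
J_ω[:, 1] = z_1
entry J[4][1] = 0.7071

0.707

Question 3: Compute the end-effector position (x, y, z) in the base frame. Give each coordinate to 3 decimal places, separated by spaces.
after link 1: o_1 = (-2.1213, -2.1213, 0.0000)
after link 2: o_2 = (-3.5355, -0.7071, -1.0000)
after link 3: o_3 = (-5.6569, -0.0000, -1.0000)
after link 4: o_4 = (-8.4853, 2.8284, -5.0000)

-8.485 2.828 -5.000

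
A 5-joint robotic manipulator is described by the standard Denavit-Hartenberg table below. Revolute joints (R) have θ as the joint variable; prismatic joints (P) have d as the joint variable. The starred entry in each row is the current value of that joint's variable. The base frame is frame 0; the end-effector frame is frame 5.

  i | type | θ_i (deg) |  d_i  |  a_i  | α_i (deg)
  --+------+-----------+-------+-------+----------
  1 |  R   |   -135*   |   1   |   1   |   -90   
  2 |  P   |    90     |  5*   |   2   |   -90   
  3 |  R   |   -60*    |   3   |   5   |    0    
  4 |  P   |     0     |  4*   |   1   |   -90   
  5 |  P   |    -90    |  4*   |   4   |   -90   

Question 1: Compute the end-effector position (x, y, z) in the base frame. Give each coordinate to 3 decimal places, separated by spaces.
after link 1: o_1 = (-0.7071, -0.7071, 1.0000)
after link 2: o_2 = (2.8284, -4.2426, -1.0000)
after link 3: o_3 = (8.0116, -5.1832, -3.5000)
after link 4: o_4 = (11.4524, -2.9671, -4.0000)
after link 5: o_5 = (12.8666, 1.2755, -7.4641)

12.867 1.276 -7.464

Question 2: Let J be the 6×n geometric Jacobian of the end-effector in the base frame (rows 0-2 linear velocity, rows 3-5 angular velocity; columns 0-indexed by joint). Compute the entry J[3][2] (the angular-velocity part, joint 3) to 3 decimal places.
axis z_2 = (0.7071,0.7071,-0.0000); lever o_n−o_2 = (10.0382,5.5182,-6.4641)
cross product → J_v[:, 2] = (-4.5708,4.5708,-3.1962)
J_ω[:, 2] = z_2
entry J[3][2] = 0.7071

0.707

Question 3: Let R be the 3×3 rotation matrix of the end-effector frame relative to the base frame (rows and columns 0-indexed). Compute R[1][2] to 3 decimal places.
End-effector z-axis (col 2 of R) = (0.6124,-0.6124,-0.5000)
R[1][2] = -0.6124

-0.612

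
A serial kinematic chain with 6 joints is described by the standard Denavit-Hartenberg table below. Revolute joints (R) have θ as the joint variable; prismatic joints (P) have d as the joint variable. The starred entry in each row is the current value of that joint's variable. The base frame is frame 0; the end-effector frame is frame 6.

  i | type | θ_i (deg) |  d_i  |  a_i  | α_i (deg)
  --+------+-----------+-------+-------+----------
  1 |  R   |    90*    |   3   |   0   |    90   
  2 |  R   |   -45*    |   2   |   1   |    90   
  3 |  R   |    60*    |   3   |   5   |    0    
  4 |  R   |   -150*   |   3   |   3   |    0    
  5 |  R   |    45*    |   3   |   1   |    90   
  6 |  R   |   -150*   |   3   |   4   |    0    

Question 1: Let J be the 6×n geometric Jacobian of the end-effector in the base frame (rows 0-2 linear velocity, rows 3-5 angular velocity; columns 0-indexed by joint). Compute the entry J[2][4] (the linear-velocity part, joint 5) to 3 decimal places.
axis z_4 = (0.0000,-0.7071,-0.7071); lever o_n−o_4 = (-0.3789,-3.4392,2.0249)
cross product → J_v[:, 4] = (-3.8637,0.2679,-0.2679)
J_ω[:, 4] = z_4
entry J[2][4] = -0.2679

-0.268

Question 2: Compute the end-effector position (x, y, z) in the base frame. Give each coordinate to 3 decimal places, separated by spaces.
after link 1: o_1 = (0.0000, 0.0000, 3.0000)
after link 2: o_2 = (2.0000, 0.7071, 2.2929)
after link 3: o_3 = (6.3301, 0.3536, -1.5962)
after link 4: o_4 = (3.3301, -1.7678, -3.7175)
after link 5: o_5 = (2.6230, -3.3891, -6.3388)
after link 6: o_6 = (2.9512, -5.2069, -1.6926)

2.951 -5.207 -1.693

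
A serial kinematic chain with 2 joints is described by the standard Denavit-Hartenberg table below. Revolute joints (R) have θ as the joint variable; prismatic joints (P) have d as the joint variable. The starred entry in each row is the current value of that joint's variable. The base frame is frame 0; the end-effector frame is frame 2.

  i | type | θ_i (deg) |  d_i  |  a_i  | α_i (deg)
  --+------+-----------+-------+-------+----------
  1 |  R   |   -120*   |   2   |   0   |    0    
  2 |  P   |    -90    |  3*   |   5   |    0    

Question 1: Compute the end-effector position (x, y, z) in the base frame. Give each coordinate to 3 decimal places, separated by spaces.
after link 1: o_1 = (0.0000, 0.0000, 2.0000)
after link 2: o_2 = (-4.3301, 2.5000, 5.0000)

-4.330 2.500 5.000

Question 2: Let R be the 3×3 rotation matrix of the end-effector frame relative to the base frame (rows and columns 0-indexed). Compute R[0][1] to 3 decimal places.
-0.500

End-effector y-axis (col 1 of R) = (-0.5000,-0.8660,0.0000)
R[0][1] = -0.5000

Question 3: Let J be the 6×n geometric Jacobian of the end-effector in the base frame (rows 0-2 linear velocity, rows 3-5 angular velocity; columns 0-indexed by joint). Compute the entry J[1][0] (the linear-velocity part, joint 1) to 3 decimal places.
axis z_0 = ẑ; lever o_n−o_0 = (-4.3301,2.5000,5.0000)
cross product → J_v[:, 0] = (-2.5000,-4.3301,0.0000)
J_ω[:, 0] = z_0
entry J[1][0] = -4.3301

-4.330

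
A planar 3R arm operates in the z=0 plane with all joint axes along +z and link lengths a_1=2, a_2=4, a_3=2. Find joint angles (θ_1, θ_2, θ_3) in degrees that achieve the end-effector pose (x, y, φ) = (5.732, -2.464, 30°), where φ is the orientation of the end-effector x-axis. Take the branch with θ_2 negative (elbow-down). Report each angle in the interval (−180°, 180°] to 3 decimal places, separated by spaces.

wrist centre = target − a_3·(cos φ, sin φ) = (3.9999, -3.4640)
cos θ_2 = (27.9989−2²−4²)/(2·2·4) = 0.4999; θ_2 = -60.0046° (elbow-down)
β = atan2(-3.4640,3.9999) = -40.8929°; ψ = atan2(-3.4643,3.9997) = -40.8967°
θ_1 = β − ψ = 0.0038°
θ_3 = φ − θ_1 − θ_2 = 90.0008° (wrapped to (-180°,180°])

0.004 -60.005 90.001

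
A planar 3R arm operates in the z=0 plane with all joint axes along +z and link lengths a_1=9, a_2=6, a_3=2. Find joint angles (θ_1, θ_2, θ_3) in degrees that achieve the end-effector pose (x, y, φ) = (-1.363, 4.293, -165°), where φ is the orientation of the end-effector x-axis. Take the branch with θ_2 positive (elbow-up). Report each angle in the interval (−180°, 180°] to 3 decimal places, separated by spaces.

wrist centre = target − a_3·(cos φ, sin φ) = (0.5689, 4.8106)
cos θ_2 = (23.4658−9²−6²)/(2·9·6) = -0.8661; θ_2 = 150.0036° (elbow-up)
β = atan2(4.8106,0.5689) = 83.2562°; ψ = atan2(2.9997,3.8037) = 38.2603°
θ_1 = β − ψ = 44.9959°
θ_3 = φ − θ_1 − θ_2 = 0.0005° (wrapped to (-180°,180°])

44.996 150.004 0.000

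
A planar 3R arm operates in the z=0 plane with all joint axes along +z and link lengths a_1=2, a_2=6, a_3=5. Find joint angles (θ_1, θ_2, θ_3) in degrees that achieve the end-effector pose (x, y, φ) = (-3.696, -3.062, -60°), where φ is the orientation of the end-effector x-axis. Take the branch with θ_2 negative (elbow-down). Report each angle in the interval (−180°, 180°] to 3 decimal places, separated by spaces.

wrist centre = target − a_3·(cos φ, sin φ) = (-6.1960, 1.2681)
cos θ_2 = (39.9986−2²−6²)/(2·2·6) = -0.0001; θ_2 = -90.0034° (elbow-down)
β = atan2(1.2681,-6.1960) = 168.4331°; ψ = atan2(-6.0000,1.9996) = -71.5681°
θ_1 = β − ψ = 240.0012°
θ_3 = φ − θ_1 − θ_2 = 150.0022° (wrapped to (-180°,180°])

-119.999 -90.003 150.002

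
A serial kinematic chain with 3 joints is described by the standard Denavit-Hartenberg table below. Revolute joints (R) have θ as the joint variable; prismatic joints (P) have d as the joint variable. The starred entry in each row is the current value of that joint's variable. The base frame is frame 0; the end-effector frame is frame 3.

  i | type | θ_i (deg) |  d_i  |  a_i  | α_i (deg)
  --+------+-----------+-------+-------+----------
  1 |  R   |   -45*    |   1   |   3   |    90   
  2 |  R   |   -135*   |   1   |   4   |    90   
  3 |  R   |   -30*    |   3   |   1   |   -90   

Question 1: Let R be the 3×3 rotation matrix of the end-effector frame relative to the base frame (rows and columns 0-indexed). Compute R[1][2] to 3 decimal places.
End-effector z-axis (col 2 of R) = (-0.8624,-0.3624,-0.3536)
R[1][2] = -0.3624

-0.362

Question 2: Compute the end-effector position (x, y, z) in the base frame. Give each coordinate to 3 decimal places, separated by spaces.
-2.165 1.458 -0.319

after link 1: o_1 = (2.1213, -2.1213, 1.0000)
after link 2: o_2 = (-0.5858, -0.8284, -1.8284)
after link 3: o_3 = (-2.1652, 1.4581, -0.3195)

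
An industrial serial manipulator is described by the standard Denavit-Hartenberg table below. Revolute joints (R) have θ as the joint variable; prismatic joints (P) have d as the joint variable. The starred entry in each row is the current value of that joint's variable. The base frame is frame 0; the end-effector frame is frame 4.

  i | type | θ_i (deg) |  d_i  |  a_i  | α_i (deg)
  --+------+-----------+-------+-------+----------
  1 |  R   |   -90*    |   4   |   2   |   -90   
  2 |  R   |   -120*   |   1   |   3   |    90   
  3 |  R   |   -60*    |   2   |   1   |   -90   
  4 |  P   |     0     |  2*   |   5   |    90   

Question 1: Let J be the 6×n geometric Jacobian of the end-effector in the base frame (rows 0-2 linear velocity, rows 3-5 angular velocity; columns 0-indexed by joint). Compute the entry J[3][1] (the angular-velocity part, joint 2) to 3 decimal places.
axis z_1 = (1.0000,0.0000,0.0000); lever o_n−o_1 = (-3.1962,5.5981,5.6962)
cross product → J_v[:, 1] = (0.0000,-5.6962,5.5981)
J_ω[:, 1] = z_1
entry J[3][1] = 1.0000

1.000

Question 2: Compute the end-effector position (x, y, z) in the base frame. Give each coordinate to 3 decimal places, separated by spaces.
after link 1: o_1 = (0.0000, -2.0000, 4.0000)
after link 2: o_2 = (1.0000, -0.5000, 6.5981)
after link 3: o_3 = (0.1340, 1.4821, 6.0311)
after link 4: o_4 = (-3.1962, 3.5981, 9.6962)

-3.196 3.598 9.696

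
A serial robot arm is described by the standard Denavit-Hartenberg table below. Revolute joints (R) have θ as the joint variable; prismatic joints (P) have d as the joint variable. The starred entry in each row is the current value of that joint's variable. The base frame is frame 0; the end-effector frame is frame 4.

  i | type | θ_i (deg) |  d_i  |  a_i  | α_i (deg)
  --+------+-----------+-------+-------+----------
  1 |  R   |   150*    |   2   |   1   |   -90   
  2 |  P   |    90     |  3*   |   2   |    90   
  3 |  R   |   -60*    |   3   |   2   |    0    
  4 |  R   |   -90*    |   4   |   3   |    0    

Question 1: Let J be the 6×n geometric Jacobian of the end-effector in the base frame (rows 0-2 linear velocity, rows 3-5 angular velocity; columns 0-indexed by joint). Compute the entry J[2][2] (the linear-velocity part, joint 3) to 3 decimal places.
axis z_2 = (-0.8660,0.5000,0.0000); lever o_n−o_2 = (-4.4462,6.2990,1.5981)
cross product → J_v[:, 2] = (0.7990,1.3840,-3.2321)
J_ω[:, 2] = z_2
entry J[2][2] = -3.2321

-3.232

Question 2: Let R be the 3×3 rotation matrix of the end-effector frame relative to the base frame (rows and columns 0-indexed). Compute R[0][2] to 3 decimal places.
-0.866

End-effector z-axis (col 2 of R) = (-0.8660,0.5000,0.0000)
R[0][2] = -0.8660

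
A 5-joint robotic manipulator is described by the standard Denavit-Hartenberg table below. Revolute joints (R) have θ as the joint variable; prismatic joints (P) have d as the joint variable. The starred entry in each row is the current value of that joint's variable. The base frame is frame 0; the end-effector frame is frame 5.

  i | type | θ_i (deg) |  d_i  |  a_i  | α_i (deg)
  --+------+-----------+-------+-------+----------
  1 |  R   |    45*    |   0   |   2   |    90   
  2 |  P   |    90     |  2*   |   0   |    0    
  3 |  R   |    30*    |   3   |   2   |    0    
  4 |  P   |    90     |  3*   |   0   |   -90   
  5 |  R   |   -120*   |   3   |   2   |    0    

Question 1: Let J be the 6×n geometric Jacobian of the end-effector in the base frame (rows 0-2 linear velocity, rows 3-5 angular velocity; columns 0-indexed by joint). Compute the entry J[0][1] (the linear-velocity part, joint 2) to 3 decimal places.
prismatic axis z_1 = (0.7071,-0.7071,0.0000)
J_v[:, 1] = z_1; J_ω[:, 1] = (0,0,0)
entry J[0][1] = 0.7071

0.707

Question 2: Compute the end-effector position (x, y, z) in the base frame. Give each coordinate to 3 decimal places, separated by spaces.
9.262 -4.501 -0.366

after link 1: o_1 = (1.4142, 1.4142, 0.0000)
after link 2: o_2 = (2.8284, -0.0000, 0.0000)
after link 3: o_3 = (4.2426, -2.8284, 1.7321)
after link 4: o_4 = (6.3640, -4.9497, 1.7321)
after link 5: o_5 = (9.2617, -4.5015, -0.3660)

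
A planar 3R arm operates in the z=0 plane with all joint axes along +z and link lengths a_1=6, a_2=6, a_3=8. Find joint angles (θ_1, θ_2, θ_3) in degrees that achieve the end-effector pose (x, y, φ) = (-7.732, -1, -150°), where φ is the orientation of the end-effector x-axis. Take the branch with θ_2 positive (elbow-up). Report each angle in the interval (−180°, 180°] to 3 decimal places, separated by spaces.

wrist centre = target − a_3·(cos φ, sin φ) = (-0.8038, 3.0000)
cos θ_2 = (9.6461−6²−6²)/(2·6·6) = -0.8660; θ_2 = 150.0001° (elbow-up)
β = atan2(3.0000,-0.8038) = 104.9991°; ψ = atan2(3.0000,0.8038) = 75.0001°
θ_1 = β − ψ = 29.9990°
θ_3 = φ − θ_1 − θ_2 = 30.0008° (wrapped to (-180°,180°])

29.999 150.000 30.001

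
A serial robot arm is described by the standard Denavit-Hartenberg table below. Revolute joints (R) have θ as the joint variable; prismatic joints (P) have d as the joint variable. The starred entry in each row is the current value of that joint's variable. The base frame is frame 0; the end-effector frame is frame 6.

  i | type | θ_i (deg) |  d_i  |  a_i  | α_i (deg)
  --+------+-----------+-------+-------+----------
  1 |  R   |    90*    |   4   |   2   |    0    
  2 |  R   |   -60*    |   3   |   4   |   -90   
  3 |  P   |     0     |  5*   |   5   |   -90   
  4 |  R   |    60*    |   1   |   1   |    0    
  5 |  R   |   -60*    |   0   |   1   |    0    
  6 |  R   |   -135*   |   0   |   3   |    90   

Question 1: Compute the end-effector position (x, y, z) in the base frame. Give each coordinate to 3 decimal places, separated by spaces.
after link 1: o_1 = (0.0000, 2.0000, 4.0000)
after link 2: o_2 = (3.4641, 4.0000, 7.0000)
after link 3: o_3 = (5.2942, 10.8301, 7.0000)
after link 4: o_4 = (6.1603, 10.3301, 6.0000)
after link 5: o_5 = (7.0263, 10.8301, 6.0000)
after link 6: o_6 = (4.1285, 11.6066, 6.0000)

4.129 11.607 6.000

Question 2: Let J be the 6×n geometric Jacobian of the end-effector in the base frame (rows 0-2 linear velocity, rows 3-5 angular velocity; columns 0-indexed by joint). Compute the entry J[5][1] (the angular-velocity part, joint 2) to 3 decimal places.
axis z_1 = (0.0000,0.0000,1.0000); lever o_n−o_1 = (4.1285,9.6066,2.0000)
cross product → J_v[:, 1] = (-9.6066,4.1285,0.0000)
J_ω[:, 1] = z_1
entry J[5][1] = 1.0000

1.000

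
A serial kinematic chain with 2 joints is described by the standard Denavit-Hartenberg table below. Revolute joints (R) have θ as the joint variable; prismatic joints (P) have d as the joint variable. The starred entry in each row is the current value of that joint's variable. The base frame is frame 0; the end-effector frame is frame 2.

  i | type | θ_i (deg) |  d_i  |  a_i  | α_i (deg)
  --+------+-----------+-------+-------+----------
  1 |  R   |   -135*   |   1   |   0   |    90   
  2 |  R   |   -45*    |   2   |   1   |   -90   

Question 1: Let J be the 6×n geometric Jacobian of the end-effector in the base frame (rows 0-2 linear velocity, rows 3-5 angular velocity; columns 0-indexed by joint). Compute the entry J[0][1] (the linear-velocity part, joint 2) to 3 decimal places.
axis z_1 = (-0.7071,0.7071,0.0000); lever o_n−o_1 = (-1.9142,0.9142,-0.7071)
cross product → J_v[:, 1] = (-0.5000,-0.5000,0.7071)
J_ω[:, 1] = z_1
entry J[0][1] = -0.5000

-0.500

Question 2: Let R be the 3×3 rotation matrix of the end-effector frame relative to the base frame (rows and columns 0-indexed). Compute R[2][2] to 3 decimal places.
End-effector z-axis (col 2 of R) = (-0.5000,-0.5000,0.7071)
R[2][2] = 0.7071

0.707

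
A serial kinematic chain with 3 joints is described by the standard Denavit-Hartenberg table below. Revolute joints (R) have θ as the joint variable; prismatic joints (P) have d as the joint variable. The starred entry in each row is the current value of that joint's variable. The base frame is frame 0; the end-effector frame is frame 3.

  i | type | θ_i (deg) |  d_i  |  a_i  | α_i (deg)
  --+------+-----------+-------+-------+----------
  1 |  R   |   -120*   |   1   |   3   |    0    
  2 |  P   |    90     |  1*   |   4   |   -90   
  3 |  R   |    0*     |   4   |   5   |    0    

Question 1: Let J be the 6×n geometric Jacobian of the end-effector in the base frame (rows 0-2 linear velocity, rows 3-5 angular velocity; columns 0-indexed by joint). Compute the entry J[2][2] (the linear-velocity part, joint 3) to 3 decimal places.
axis z_2 = (0.5000,0.8660,0.0000); lever o_n−o_2 = (6.3301,0.9641,0.0000)
cross product → J_v[:, 2] = (0.0000,0.0000,-5.0000)
J_ω[:, 2] = z_2
entry J[2][2] = -5.0000

-5.000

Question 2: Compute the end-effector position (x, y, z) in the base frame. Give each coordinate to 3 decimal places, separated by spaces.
after link 1: o_1 = (-1.5000, -2.5981, 1.0000)
after link 2: o_2 = (1.9641, -4.5981, 2.0000)
after link 3: o_3 = (8.2942, -3.6340, 2.0000)

8.294 -3.634 2.000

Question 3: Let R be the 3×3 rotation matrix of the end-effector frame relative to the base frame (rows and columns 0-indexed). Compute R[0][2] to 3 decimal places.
0.500

End-effector z-axis (col 2 of R) = (0.5000,0.8660,0.0000)
R[0][2] = 0.5000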